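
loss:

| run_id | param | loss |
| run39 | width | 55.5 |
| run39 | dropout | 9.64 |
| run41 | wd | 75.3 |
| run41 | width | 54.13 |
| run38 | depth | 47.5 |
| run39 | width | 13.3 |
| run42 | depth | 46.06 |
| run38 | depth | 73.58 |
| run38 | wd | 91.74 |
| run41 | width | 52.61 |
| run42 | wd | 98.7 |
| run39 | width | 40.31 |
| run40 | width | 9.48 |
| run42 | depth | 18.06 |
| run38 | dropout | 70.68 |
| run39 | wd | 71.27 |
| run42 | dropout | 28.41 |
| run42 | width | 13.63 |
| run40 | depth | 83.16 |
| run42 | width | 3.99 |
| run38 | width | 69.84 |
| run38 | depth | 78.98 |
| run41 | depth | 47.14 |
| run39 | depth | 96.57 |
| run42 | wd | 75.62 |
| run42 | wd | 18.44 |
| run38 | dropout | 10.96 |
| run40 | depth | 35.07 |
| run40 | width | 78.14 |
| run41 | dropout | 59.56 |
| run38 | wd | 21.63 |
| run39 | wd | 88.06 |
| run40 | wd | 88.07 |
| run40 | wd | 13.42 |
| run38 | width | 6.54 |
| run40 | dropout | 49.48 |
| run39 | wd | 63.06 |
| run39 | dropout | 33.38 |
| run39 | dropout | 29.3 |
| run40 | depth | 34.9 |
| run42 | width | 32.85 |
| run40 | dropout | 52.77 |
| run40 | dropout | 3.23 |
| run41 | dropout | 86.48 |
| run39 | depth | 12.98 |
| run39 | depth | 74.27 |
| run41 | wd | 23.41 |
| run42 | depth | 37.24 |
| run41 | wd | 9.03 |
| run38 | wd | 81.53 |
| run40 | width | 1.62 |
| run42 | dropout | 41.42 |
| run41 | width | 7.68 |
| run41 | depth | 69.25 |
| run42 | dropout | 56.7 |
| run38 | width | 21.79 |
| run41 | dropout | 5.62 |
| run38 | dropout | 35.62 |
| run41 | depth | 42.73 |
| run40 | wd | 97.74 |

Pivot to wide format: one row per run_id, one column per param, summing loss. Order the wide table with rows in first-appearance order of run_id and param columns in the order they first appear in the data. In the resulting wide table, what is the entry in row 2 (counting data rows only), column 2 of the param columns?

151.66

With rows in first-appearance order of run_id, row 2 is run_id=run41. param columns in first-appearance order: width, dropout, wd, depth; column 2 is dropout.
Long rows with run_id=run41, param=dropout: 59.56 + 86.48 + 5.62 = 151.66.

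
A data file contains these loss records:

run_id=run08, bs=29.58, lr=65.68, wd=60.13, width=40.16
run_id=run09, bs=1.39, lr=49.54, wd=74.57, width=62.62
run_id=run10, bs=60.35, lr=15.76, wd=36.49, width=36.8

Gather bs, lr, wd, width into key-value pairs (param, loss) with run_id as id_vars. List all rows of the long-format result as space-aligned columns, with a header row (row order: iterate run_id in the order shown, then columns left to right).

run_id  param  loss 
run08   bs     29.58
run08   lr     65.68
run08   wd     60.13
run08   width  40.16
run09   bs     1.39 
run09   lr     49.54
run09   wd     74.57
run09   width  62.62
run10   bs     60.35
run10   lr     15.76
run10   wd     36.49
run10   width  36.8 

Each (run_id, column) pair becomes one row: 3 × 4 = 12 rows.
For example, (run08, bs) → loss=29.58.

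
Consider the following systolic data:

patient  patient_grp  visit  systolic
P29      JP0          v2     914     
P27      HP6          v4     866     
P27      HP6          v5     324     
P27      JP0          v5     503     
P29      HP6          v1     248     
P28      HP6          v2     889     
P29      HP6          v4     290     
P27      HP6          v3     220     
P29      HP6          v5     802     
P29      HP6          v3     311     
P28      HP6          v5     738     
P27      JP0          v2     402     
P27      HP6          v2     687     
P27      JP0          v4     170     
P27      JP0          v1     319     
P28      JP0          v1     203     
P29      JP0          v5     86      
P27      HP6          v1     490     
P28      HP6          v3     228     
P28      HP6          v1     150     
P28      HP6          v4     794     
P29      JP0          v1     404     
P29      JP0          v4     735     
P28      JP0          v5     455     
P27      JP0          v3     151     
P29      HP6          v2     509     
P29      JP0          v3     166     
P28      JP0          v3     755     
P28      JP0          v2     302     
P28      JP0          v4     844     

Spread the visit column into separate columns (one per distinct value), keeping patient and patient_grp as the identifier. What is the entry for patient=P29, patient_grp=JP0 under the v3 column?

Wide layout: rows indexed by patient and patient_grp, columns are the 5 distinct visit values (v2, v4, v5, v1, v3).
Cell (patient=P29, patient_grp=JP0, visit=v3) draws from the long row where patient=P29, patient_grp=JP0 and visit=v3, which has systolic=166.

166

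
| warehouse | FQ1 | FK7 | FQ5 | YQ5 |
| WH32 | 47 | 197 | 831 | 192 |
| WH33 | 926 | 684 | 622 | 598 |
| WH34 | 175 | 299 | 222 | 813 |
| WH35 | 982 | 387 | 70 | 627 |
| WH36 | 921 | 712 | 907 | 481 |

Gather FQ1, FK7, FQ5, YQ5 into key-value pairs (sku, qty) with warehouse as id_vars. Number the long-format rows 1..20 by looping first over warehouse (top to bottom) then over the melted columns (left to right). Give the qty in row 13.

20 rows total (5 × 4). Row 13: index ⌊(13-1)/4⌋ = 3 into warehouse → WH35; (13-1) mod 4 = 0 into the melted columns → FQ1.
So row 13 is (WH35, FQ1, 982); qty = 982.

982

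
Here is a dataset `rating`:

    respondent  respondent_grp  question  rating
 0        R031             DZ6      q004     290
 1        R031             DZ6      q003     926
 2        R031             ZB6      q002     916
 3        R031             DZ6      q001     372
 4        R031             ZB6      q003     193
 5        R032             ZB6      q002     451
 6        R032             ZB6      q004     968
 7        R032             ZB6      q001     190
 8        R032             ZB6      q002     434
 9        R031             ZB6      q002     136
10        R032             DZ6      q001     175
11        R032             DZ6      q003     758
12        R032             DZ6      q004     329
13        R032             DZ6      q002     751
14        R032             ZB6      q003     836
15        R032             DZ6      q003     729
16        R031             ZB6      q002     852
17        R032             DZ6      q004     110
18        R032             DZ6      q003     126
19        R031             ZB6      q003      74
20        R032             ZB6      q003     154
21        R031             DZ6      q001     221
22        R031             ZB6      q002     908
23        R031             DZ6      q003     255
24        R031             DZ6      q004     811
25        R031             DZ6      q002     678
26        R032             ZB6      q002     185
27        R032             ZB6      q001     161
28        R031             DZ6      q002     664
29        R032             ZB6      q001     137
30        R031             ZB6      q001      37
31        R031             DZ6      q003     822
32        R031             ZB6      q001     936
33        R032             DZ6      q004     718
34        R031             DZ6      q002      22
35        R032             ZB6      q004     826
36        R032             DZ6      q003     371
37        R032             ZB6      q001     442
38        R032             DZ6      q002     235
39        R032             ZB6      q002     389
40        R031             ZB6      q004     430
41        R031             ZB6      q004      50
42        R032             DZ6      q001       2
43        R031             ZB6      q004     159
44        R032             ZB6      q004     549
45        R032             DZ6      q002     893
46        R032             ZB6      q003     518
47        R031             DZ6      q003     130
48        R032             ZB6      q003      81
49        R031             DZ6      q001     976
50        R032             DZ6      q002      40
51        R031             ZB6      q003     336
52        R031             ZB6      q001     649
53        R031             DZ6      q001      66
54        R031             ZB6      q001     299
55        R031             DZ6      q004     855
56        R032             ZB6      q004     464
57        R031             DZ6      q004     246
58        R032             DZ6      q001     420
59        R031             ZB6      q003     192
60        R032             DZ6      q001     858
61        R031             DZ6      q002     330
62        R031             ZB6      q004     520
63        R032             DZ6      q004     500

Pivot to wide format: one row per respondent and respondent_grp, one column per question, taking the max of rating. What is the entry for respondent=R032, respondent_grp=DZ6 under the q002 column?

893

Rows with respondent=R032, respondent_grp=DZ6 and question=q002: rating values are 751, 235, 893, 40.
max(751, 235, 893, 40) = 893.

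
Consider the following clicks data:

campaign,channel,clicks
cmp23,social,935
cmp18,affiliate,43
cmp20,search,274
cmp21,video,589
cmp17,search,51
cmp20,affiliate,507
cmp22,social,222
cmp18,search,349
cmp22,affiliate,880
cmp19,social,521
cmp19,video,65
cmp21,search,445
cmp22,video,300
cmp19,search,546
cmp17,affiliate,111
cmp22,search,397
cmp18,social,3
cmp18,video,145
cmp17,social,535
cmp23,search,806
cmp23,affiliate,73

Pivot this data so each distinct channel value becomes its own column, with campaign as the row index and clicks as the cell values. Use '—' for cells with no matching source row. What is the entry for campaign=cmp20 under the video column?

—

No long-format row has campaign=cmp20 and channel=video, so the cell is —.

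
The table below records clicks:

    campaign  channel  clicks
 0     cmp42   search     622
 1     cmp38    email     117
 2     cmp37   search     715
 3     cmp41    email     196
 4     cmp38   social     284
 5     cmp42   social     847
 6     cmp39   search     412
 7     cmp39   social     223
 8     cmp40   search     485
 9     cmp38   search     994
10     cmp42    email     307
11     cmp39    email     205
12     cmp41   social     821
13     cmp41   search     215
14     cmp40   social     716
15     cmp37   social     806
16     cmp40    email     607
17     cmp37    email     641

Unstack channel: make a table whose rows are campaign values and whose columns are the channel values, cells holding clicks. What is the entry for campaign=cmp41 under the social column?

821

Wide layout: rows indexed by campaign, columns are the 3 distinct channel values (search, email, social).
Cell (campaign=cmp41, channel=social) draws from the long row where campaign=cmp41 and channel=social, which has clicks=821.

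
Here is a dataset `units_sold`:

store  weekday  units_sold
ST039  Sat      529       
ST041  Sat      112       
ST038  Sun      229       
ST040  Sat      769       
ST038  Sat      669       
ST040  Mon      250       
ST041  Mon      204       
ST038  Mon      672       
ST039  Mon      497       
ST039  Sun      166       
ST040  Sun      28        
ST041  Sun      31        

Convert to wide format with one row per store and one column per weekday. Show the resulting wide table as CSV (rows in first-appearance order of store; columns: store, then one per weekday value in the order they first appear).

store,Sat,Sun,Mon
ST039,529,166,497
ST041,112,31,204
ST038,669,229,672
ST040,769,28,250

Columns: store plus the 3 distinct weekday values (Sat, Sun, Mon).
For example, row ST039 column Sat takes units_sold=529 from the long row (ST039, Sat).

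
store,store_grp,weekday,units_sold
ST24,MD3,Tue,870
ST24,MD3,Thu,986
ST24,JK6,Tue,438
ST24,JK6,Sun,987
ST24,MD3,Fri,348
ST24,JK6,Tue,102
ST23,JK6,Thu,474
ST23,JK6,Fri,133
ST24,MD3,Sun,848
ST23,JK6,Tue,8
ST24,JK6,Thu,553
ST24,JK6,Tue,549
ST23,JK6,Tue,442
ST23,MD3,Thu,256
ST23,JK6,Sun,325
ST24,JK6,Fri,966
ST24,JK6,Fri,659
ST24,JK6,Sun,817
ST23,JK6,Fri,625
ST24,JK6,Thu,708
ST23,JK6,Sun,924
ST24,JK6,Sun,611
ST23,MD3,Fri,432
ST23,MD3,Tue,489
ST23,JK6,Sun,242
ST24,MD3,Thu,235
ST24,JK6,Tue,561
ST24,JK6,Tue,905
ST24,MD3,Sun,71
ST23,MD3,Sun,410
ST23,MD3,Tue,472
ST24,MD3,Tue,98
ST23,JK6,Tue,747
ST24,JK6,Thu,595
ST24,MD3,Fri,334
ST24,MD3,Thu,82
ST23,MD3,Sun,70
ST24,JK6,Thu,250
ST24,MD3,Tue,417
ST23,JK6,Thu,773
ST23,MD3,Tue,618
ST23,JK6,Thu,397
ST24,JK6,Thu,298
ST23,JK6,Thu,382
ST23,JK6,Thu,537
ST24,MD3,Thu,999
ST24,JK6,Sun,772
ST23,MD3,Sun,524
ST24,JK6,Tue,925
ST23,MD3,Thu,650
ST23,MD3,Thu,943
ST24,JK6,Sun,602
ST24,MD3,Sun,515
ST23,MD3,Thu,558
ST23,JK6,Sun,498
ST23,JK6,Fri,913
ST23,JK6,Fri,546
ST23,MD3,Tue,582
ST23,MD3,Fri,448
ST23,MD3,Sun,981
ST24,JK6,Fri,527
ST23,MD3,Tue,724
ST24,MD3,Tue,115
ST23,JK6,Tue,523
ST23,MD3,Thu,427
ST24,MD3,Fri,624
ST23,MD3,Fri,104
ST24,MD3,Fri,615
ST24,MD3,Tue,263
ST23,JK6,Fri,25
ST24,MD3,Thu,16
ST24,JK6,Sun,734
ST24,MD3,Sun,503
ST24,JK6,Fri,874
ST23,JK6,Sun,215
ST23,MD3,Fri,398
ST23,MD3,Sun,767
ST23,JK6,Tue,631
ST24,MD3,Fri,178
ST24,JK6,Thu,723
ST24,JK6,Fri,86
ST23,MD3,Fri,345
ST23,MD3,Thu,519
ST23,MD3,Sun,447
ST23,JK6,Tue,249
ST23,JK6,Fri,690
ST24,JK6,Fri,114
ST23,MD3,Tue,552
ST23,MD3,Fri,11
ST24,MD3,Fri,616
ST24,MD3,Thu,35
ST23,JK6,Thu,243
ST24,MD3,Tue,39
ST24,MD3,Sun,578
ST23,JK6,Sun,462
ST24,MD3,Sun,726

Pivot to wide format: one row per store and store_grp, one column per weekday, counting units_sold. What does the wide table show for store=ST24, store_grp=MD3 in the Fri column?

6

Rows with store=ST24, store_grp=MD3 and weekday=Fri: units_sold values are 348, 334, 624, 615, 178, 616.
6 rows match — count = 6.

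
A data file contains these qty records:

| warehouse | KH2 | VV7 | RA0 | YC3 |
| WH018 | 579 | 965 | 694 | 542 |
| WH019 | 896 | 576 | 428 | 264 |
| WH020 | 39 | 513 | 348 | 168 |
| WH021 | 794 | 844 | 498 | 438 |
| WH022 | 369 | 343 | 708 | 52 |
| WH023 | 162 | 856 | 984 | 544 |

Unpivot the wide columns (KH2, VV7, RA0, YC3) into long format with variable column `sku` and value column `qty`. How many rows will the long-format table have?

6 warehouse values × 4 melted columns = 24 rows.

24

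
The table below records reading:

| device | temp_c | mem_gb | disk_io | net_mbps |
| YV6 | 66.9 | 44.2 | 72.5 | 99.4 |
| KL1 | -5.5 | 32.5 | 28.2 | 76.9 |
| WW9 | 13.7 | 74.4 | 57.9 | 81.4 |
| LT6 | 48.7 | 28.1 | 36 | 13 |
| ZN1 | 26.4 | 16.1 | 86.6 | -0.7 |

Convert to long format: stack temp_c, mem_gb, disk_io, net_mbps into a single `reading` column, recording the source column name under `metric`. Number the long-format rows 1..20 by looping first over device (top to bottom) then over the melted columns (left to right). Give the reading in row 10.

74.4

20 rows total (5 × 4). Row 10: index ⌊(10-1)/4⌋ = 2 into device → WW9; (10-1) mod 4 = 1 into the melted columns → mem_gb.
So row 10 is (WW9, mem_gb, 74.4); reading = 74.4.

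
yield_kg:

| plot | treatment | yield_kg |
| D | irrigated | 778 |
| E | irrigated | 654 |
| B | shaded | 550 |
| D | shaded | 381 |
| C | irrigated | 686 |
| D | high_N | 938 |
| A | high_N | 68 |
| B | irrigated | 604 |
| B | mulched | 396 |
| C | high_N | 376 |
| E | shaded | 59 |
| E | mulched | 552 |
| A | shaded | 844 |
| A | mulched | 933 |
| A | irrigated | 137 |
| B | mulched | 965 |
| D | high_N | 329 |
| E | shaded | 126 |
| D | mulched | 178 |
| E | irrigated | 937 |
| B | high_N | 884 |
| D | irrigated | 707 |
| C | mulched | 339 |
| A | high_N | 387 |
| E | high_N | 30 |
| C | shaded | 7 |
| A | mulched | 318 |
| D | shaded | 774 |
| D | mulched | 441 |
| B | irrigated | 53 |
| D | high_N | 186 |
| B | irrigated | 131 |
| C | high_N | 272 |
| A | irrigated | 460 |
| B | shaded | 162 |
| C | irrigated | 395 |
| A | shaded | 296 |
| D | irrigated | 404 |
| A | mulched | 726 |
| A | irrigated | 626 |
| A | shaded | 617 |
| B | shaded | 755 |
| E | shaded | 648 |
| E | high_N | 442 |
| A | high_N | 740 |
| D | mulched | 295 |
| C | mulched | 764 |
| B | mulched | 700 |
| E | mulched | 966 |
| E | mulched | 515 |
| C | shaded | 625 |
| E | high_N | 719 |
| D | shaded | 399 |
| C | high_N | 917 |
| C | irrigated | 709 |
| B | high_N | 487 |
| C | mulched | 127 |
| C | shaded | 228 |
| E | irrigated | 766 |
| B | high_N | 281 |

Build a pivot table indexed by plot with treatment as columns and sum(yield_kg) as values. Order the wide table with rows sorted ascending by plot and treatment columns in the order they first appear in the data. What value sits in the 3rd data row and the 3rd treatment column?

1565

With rows sorted ascending by plot, row 3 is plot=C. treatment columns in first-appearance order: irrigated, shaded, high_N, mulched; column 3 is high_N.
Long rows with plot=C, treatment=high_N: 376 + 272 + 917 = 1565.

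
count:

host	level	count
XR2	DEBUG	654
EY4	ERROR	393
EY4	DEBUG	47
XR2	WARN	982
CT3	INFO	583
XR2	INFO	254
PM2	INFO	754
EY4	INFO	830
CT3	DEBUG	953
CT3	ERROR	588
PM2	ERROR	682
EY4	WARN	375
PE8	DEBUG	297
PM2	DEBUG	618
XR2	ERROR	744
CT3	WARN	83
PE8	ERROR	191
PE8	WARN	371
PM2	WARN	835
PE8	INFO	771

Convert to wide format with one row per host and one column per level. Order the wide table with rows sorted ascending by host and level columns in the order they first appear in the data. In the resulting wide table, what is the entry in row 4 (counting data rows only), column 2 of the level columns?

With rows sorted ascending by host, row 4 is host=PM2. level columns in first-appearance order: DEBUG, ERROR, WARN, INFO; column 2 is ERROR.
Long rows with host=PM2, level=ERROR: count = 682.

682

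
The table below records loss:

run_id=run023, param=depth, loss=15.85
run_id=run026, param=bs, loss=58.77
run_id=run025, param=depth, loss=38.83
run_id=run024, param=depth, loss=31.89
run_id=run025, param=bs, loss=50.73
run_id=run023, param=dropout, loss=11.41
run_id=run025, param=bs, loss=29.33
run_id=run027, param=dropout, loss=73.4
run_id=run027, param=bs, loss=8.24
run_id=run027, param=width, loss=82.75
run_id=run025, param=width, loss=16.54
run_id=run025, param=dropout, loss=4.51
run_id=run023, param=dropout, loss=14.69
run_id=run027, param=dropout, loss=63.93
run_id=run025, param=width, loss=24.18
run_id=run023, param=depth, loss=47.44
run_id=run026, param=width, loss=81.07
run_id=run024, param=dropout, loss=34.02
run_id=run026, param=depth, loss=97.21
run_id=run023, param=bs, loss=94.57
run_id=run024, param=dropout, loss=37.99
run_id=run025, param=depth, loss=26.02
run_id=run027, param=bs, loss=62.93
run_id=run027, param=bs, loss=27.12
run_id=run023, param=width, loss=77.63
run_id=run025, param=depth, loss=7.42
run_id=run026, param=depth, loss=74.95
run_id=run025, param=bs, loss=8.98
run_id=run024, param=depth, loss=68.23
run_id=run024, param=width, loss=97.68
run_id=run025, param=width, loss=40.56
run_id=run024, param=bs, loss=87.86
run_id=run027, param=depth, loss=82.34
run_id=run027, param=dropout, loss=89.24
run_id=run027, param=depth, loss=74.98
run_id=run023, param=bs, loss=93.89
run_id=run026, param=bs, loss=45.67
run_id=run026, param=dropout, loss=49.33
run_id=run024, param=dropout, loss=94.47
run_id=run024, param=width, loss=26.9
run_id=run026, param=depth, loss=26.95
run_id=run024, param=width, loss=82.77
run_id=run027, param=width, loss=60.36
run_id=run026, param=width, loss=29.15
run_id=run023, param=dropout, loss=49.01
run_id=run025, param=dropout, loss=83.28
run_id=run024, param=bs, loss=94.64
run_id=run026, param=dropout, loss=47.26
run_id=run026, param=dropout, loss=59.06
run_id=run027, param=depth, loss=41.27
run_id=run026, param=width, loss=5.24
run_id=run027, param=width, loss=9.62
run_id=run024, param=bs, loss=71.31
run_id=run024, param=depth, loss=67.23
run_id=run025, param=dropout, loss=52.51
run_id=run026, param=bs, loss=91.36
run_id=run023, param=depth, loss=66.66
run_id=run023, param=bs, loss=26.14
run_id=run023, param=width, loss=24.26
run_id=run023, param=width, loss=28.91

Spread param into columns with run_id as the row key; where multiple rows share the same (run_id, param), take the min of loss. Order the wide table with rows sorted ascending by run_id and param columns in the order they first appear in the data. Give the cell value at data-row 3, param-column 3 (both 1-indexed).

4.51

With rows sorted ascending by run_id, row 3 is run_id=run025. param columns in first-appearance order: depth, bs, dropout, width; column 3 is dropout.
Long rows with run_id=run025, param=dropout: min(4.51, 83.28, 52.51) = 4.51.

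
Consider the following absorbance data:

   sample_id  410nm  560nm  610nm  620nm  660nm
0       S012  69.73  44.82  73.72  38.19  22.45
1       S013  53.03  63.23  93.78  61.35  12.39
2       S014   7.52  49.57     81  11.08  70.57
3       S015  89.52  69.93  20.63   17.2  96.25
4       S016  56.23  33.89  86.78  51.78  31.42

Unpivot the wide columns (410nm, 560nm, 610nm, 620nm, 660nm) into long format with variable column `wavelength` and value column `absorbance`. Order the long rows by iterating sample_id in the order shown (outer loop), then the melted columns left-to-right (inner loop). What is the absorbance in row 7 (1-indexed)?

63.23

25 rows total (5 × 5). Row 7: index ⌊(7-1)/5⌋ = 1 into sample_id → S013; (7-1) mod 5 = 1 into the melted columns → 560nm.
So row 7 is (S013, 560nm, 63.23); absorbance = 63.23.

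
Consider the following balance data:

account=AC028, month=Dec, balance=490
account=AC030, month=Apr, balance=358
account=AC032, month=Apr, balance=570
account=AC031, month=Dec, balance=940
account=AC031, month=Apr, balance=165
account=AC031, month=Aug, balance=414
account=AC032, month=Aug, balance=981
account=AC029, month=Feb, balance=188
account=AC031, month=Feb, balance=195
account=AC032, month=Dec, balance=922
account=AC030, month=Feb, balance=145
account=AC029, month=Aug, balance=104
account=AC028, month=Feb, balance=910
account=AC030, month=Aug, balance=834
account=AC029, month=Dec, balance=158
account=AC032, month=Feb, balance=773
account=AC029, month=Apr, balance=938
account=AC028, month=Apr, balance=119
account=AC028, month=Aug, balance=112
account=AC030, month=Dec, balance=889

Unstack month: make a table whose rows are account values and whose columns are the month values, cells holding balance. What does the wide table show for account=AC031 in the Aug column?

414

Wide layout: rows indexed by account, columns are the 4 distinct month values (Dec, Apr, Aug, Feb).
Cell (account=AC031, month=Aug) draws from the long row where account=AC031 and month=Aug, which has balance=414.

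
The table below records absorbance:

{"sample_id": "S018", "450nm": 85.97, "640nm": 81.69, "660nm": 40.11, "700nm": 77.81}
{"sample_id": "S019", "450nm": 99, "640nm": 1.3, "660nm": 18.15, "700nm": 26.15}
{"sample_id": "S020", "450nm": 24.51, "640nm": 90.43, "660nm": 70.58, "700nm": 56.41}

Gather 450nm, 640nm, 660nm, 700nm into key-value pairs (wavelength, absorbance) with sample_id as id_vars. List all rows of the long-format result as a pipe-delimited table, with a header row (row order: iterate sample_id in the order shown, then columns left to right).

| sample_id | wavelength | absorbance |
| S018 | 450nm | 85.97 |
| S018 | 640nm | 81.69 |
| S018 | 660nm | 40.11 |
| S018 | 700nm | 77.81 |
| S019 | 450nm | 99 |
| S019 | 640nm | 1.3 |
| S019 | 660nm | 18.15 |
| S019 | 700nm | 26.15 |
| S020 | 450nm | 24.51 |
| S020 | 640nm | 90.43 |
| S020 | 660nm | 70.58 |
| S020 | 700nm | 56.41 |

Each (sample_id, column) pair becomes one row: 3 × 4 = 12 rows.
For example, (S018, 450nm) → absorbance=85.97.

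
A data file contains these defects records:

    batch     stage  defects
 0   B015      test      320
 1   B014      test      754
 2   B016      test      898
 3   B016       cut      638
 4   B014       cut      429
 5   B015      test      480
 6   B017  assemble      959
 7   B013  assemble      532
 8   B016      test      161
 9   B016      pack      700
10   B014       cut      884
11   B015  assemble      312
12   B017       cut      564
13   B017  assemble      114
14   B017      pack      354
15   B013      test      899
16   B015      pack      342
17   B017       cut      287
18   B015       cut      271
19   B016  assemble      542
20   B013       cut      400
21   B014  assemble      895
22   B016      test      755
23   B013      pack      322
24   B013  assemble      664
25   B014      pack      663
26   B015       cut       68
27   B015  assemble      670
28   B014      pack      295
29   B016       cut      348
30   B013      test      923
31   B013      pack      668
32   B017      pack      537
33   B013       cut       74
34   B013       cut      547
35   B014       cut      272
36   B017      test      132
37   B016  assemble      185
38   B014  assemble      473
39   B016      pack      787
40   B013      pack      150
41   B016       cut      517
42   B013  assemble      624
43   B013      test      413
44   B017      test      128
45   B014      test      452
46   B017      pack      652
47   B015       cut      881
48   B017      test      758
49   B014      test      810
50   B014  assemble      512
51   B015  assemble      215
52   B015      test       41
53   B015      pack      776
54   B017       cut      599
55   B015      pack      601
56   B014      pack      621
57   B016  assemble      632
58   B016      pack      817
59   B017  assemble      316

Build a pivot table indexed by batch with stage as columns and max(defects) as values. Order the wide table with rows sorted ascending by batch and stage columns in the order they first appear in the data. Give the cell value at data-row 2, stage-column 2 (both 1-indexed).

With rows sorted ascending by batch, row 2 is batch=B014. stage columns in first-appearance order: test, cut, assemble, pack; column 2 is cut.
Long rows with batch=B014, stage=cut: max(429, 884, 272) = 884.

884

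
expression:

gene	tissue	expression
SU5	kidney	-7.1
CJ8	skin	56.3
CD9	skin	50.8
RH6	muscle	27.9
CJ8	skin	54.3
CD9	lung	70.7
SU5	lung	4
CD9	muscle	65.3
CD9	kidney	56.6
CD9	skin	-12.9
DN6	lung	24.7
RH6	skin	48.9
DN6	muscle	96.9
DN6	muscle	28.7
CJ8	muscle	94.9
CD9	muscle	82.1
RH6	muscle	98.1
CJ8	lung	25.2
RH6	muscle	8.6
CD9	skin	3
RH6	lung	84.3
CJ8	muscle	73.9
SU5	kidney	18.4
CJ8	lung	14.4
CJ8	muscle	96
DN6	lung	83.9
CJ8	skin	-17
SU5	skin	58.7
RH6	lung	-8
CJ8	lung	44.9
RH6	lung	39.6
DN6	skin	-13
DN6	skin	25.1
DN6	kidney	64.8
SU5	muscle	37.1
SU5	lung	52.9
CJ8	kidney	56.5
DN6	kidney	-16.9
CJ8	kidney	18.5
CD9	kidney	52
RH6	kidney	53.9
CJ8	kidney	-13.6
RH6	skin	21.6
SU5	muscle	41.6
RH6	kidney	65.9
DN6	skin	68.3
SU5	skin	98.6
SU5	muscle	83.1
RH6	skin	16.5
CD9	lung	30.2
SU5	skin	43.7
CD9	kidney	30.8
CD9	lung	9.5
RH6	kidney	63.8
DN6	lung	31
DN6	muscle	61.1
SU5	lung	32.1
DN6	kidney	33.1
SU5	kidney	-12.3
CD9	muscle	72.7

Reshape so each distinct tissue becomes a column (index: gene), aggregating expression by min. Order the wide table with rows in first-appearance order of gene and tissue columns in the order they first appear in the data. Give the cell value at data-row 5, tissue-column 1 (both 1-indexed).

With rows in first-appearance order of gene, row 5 is gene=DN6. tissue columns in first-appearance order: kidney, skin, muscle, lung; column 1 is kidney.
Long rows with gene=DN6, tissue=kidney: min(64.8, -16.9, 33.1) = -16.9.

-16.9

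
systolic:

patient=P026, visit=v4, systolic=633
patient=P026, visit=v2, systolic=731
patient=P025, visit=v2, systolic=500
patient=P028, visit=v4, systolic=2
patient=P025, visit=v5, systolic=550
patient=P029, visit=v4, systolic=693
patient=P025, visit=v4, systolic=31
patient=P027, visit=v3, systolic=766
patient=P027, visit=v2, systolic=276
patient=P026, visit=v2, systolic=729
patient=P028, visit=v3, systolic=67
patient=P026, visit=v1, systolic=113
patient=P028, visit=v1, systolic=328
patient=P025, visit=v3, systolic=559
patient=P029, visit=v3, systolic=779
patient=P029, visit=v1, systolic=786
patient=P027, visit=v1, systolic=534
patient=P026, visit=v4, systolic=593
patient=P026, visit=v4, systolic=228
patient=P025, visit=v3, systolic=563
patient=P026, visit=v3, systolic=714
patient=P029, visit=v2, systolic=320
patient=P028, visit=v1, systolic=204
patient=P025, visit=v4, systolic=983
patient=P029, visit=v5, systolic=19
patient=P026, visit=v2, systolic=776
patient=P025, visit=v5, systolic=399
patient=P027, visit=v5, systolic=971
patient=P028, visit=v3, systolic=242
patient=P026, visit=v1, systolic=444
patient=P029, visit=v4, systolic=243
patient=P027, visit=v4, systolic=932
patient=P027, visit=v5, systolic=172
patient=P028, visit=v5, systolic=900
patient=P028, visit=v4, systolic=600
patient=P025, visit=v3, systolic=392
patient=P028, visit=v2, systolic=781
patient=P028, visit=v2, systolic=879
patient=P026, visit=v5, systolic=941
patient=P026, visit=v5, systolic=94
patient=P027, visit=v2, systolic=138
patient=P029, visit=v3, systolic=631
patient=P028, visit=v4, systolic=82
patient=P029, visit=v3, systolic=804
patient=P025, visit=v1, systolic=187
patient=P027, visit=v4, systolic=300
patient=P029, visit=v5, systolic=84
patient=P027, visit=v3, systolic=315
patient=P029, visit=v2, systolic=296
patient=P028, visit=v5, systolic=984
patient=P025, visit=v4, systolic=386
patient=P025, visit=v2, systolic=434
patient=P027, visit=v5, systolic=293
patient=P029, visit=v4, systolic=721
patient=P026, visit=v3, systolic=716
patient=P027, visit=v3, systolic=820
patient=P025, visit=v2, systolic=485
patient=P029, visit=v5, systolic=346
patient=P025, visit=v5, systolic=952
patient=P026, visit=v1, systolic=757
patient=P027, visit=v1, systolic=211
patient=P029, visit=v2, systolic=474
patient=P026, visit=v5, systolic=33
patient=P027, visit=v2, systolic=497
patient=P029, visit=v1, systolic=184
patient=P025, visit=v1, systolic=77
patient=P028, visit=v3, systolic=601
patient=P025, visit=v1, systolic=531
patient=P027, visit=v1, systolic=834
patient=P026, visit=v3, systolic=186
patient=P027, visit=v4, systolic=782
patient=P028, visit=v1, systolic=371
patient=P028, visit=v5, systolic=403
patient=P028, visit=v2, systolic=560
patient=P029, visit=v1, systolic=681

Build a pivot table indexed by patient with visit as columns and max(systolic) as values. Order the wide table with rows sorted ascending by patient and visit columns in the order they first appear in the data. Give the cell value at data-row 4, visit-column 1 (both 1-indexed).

600

With rows sorted ascending by patient, row 4 is patient=P028. visit columns in first-appearance order: v4, v2, v5, v3, v1; column 1 is v4.
Long rows with patient=P028, visit=v4: max(2, 600, 82) = 600.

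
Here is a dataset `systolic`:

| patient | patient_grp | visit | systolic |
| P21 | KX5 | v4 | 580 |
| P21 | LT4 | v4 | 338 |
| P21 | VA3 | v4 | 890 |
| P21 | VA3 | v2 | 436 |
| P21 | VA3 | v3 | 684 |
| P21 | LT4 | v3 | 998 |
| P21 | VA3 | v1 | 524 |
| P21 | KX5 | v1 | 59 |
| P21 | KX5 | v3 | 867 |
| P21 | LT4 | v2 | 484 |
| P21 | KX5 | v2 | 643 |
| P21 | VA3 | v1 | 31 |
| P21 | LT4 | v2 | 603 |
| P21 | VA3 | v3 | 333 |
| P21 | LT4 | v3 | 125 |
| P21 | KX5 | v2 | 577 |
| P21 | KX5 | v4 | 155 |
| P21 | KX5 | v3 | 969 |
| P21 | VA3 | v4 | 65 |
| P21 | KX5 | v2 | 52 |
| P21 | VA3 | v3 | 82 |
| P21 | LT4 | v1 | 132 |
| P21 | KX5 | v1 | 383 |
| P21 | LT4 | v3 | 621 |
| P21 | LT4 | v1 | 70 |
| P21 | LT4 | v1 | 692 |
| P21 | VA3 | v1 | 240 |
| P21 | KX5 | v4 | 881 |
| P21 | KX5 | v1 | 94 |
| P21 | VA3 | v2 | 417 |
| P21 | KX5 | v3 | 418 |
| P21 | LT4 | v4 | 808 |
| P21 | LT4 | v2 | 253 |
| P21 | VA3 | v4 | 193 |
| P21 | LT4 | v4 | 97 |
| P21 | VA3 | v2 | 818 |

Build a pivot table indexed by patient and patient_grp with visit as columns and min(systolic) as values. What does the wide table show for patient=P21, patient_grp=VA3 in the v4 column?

Rows with patient=P21, patient_grp=VA3 and visit=v4: systolic values are 890, 65, 193.
min(890, 65, 193) = 65.

65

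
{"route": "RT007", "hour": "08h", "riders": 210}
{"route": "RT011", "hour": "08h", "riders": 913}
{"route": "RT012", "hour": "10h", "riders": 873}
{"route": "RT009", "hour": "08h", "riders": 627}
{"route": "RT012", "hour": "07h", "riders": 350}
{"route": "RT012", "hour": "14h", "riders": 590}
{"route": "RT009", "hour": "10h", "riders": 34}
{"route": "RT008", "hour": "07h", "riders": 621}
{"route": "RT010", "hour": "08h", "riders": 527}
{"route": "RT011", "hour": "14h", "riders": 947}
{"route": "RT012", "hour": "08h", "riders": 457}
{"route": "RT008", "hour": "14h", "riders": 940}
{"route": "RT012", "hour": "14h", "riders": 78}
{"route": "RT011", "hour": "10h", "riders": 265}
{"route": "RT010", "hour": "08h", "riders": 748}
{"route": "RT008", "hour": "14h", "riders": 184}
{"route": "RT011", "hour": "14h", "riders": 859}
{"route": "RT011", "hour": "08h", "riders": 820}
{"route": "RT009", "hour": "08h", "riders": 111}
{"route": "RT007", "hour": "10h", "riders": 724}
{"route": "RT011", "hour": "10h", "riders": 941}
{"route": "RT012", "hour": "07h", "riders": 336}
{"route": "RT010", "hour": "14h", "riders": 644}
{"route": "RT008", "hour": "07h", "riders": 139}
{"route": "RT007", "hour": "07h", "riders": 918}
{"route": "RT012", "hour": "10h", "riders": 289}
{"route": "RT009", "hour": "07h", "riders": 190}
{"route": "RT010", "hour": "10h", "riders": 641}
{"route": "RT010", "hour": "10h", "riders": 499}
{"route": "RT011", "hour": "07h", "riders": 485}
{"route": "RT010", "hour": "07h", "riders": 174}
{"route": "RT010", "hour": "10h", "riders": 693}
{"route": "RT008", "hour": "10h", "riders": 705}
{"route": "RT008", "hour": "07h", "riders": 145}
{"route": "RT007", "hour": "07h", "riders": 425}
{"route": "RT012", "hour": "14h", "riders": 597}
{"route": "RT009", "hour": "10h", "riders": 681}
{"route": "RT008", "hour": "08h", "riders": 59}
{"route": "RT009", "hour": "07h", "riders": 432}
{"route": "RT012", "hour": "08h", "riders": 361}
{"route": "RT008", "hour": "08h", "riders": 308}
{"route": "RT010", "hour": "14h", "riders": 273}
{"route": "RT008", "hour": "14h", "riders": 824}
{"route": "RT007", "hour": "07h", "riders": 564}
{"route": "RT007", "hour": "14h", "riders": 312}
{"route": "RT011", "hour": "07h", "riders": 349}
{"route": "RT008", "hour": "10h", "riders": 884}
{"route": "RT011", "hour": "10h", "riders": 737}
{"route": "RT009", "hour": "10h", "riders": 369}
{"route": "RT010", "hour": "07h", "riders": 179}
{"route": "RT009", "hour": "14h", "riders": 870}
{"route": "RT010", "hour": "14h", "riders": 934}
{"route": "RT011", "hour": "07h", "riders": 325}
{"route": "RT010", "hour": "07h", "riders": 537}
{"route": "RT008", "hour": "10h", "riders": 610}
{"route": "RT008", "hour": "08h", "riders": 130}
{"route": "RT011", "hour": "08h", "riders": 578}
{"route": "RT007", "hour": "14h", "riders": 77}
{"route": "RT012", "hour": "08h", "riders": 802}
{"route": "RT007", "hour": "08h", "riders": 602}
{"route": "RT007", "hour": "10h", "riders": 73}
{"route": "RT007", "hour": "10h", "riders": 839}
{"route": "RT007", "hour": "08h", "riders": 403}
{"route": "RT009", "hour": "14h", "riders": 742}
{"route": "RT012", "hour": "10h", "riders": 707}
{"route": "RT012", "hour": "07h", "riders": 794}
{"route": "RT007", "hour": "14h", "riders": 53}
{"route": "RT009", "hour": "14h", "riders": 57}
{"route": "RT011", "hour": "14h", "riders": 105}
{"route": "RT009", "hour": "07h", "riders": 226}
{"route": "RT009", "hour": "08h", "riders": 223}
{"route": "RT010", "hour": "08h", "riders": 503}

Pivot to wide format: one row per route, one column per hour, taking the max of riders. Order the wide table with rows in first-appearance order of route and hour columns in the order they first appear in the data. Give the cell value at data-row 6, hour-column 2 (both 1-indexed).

693

With rows in first-appearance order of route, row 6 is route=RT010. hour columns in first-appearance order: 08h, 10h, 07h, 14h; column 2 is 10h.
Long rows with route=RT010, hour=10h: max(641, 499, 693) = 693.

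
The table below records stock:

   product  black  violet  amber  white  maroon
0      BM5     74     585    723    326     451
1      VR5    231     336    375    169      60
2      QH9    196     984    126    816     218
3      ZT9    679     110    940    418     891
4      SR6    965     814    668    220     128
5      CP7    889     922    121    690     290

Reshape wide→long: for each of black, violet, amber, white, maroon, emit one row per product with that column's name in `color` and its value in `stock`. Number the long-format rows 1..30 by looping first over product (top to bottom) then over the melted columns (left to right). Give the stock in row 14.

816

30 rows total (6 × 5). Row 14: index ⌊(14-1)/5⌋ = 2 into product → QH9; (14-1) mod 5 = 3 into the melted columns → white.
So row 14 is (QH9, white, 816); stock = 816.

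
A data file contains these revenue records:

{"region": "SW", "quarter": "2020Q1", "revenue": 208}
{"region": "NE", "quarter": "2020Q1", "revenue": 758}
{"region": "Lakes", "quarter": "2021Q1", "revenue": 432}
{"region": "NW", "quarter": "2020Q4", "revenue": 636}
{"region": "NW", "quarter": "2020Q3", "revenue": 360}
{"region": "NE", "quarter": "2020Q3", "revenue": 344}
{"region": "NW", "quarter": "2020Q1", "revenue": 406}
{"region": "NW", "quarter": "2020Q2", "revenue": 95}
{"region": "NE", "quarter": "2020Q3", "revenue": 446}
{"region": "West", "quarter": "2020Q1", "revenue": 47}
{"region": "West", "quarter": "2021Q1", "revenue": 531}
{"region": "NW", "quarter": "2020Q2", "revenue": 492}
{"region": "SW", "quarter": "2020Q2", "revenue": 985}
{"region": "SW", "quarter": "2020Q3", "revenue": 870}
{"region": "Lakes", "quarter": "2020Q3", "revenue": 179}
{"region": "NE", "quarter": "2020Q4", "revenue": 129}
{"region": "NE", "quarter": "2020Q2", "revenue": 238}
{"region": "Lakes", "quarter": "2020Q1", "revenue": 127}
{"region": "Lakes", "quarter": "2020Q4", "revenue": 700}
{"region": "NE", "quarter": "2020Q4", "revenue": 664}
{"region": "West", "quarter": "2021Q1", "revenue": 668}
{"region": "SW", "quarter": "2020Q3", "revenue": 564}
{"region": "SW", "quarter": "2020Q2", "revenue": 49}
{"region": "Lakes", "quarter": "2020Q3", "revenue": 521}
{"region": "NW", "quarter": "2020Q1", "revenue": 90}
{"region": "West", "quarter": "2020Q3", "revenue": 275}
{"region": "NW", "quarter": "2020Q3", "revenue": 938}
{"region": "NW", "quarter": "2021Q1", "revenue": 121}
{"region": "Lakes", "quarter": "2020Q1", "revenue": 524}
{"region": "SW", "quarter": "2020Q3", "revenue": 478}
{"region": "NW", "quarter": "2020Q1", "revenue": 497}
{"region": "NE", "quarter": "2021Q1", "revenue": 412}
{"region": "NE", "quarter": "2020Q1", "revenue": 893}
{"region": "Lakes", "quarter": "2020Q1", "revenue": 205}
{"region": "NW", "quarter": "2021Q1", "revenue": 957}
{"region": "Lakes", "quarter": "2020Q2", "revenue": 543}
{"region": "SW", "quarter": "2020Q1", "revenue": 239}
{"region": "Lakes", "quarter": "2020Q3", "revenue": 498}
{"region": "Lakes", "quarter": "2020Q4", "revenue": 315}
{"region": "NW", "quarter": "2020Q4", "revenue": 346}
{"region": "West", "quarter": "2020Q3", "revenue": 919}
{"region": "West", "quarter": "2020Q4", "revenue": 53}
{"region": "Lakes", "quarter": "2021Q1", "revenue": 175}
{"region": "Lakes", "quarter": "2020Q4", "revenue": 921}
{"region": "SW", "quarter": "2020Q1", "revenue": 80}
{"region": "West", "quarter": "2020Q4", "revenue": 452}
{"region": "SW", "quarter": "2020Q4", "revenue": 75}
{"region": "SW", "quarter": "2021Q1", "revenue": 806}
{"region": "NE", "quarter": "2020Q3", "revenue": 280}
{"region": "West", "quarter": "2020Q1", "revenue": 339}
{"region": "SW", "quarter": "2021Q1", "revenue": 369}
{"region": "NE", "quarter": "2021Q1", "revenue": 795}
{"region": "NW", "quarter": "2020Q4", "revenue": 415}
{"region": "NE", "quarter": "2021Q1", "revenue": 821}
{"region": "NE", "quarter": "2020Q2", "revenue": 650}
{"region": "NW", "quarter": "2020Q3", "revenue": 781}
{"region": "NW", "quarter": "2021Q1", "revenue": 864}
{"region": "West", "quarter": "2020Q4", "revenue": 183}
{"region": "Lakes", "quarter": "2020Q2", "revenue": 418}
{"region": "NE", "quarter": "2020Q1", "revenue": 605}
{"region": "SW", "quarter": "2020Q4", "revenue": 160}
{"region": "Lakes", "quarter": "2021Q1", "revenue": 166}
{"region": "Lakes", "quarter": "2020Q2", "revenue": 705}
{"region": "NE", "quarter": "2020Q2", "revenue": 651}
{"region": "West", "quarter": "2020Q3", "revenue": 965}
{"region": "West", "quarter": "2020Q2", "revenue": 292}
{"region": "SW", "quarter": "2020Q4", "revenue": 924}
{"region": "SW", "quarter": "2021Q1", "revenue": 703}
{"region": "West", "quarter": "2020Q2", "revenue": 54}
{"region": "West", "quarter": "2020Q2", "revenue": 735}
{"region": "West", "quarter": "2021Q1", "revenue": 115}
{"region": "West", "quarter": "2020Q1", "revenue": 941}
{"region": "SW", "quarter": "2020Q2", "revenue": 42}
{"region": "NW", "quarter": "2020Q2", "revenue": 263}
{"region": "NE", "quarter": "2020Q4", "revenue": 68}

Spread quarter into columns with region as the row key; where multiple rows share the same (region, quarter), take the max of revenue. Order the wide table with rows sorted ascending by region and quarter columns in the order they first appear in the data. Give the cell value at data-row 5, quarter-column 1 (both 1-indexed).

With rows sorted ascending by region, row 5 is region=West. quarter columns in first-appearance order: 2020Q1, 2021Q1, 2020Q4, 2020Q3, 2020Q2; column 1 is 2020Q1.
Long rows with region=West, quarter=2020Q1: max(47, 339, 941) = 941.

941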